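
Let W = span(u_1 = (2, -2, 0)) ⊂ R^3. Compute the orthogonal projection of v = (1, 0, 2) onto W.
proj_W(v) = (1/2, -1/2, 0)

Set up U = [u_1 | ... | u_1] ∈ R^(3×1). The projector onto W = col(U) is P = U (U^T U)^(-1) U^T.
Compute U^T U =
  [8],
and U^T v = (2).
Solve U^T U · c = U^T v for the coefficients: c = (1/4). The projection is proj_W(v) = U c.
Check: (v - proj_W(v)) · u_1 = 0  (should be 0).
Result: proj_W(v) = (1/2, -1/2, 0).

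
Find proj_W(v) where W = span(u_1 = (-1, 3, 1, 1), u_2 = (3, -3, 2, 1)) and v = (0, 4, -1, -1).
proj_W(v) = (-73/39, 37/13, -17/39, 1/39)

Set up U = [u_1 | ... | u_2] ∈ R^(4×2). The projector onto W = col(U) is P = U (U^T U)^(-1) U^T.
Compute U^T U =
  [12, -9]
  [-9, 23],
and U^T v = (10, -15).
Solve U^T U · c = U^T v for the coefficients: c = (19/39, -6/13). The projection is proj_W(v) = U c.
Check: (v - proj_W(v)) · u_1 = 0  (should be 0).
Check: (v - proj_W(v)) · u_2 = 0  (should be 0).
Result: proj_W(v) = (-73/39, 37/13, -17/39, 1/39).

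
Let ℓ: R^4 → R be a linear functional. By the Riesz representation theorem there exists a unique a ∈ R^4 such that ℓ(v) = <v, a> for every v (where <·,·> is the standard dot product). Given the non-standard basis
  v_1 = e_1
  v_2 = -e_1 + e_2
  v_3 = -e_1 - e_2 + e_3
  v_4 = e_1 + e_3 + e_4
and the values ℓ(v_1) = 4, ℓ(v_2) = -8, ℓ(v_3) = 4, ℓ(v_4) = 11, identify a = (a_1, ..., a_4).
a = (4, -4, 4, 3)

Write a = (a_1, ..., a_4) in the standard basis. For each basis vector v_i, ℓ(v_i) = <v_i, a> is a linear equation in the a_j's. Collect the n equations into a matrix system V a = ℓ, where row i of V is v_i (expressed in the standard basis). Since V is invertible (lower-triangular with 1s on the diagonal, up to permutation), solve by back-substitution:
  V =
[[1, 0, 0, 0],
 [-1, 1, 0, 0],
 [-1, -1, 1, 0],
 [1, 0, 1, 1]]
  V a = (4, -8, 4, 11)
Solving gives a = (4, -4, 4, 3).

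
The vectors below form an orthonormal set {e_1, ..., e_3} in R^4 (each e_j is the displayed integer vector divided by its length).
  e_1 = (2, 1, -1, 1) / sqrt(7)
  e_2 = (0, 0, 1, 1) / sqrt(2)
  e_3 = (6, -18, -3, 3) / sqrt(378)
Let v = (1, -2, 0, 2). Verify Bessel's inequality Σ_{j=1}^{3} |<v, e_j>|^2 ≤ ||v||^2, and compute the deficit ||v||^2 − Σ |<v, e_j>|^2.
Σ |<v, e_j>|^2 = 26/3; ||v||^2 = 9; deficit = 1/3

Write each e_j = u_j / sqrt(<u_j, u_j>) where u_j is the displayed integer vector. Then <v, e_j> = <v, u_j> / sqrt(<u_j, u_j>), so |<v, e_j>|^2 = <v, u_j>^2 / <u_j, u_j>.
Coefficients: <v, e_1> = 2/sqrt(7), <v, e_2> = 2/sqrt(2), <v, e_3> = 48/sqrt(378).
Square and sum: Σ |<v, e_j>|^2 = 26/3.
Compute ||v||^2 = v·v = 9.
Deficit = 9 − 26/3 = 1/3 ≥ 0, confirming Bessel's inequality. (The deficit equals ||v − Σ <v,e_j> e_j||^2, the squared distance from v to span{e_j}.)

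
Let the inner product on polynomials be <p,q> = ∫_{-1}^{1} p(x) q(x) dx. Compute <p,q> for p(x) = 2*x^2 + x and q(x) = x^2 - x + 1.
<p,q> = 22/15

Expand the product: p(x)·q(x) = 2*x^4 - x^3 + x^2 + x.
∫_{-1}^{1} of each monomial x^k gives [2/(k+1) if k even, 0 if k odd]. Integrating term-by-term (or equivalently evaluating the antiderivative F(x) = 2*x^5/5 - x^4/4 + x^3/3 + x^2/2 at the endpoints):
  F(1) − F(−1) = 59/60 − (-29/60) = 22/15.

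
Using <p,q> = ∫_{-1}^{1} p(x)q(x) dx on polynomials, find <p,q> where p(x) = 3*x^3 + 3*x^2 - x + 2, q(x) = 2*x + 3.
<p,q> = 286/15

Expand the product: p(x)·q(x) = 6*x^4 + 15*x^3 + 7*x^2 + x + 6.
∫_{-1}^{1} of each monomial x^k gives [2/(k+1) if k even, 0 if k odd]. Integrating term-by-term (or equivalently evaluating the antiderivative F(x) = 6*x^5/5 + 15*x^4/4 + 7*x^3/3 + x^2/2 + 6*x at the endpoints):
  F(1) − F(−1) = 827/60 − (-317/60) = 286/15.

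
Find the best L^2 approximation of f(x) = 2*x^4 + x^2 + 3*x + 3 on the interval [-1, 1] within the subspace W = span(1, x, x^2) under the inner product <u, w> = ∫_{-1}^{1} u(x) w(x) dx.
g(x) = 19*x^2/7 + 3*x + 99/35

The best approximation g ∈ W is the orthogonal projection of f onto W. Writing g = a_0 + a_1 x + a_2 x^2, the coefficients solve the normal equations G · a = b where
  G_{ij} = <φ_i, φ_j> and b_i = <f, φ_i>, with φ_0 = 1, φ_1 = x, φ_2 = x^2.
G =
  [2, 0, 2/3]
  [0, 2/3, 0]
  [2/3, 0, 2/5],
b = (112/15, 2, 104/35).
Solving gives a_0 = 99/35, a_1 = 3, a_2 = 19/7, so
  g(x) = 19*x^2/7 + 3*x + 99/35.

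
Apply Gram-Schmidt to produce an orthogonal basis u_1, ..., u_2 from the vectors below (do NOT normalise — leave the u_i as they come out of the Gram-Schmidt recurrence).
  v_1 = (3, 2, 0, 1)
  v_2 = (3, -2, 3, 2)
Orthogonal basis:
  u_1 = (3, 2, 0, 1)
  u_2 = (3/2, -3, 3, 3/2)

Apply the Gram-Schmidt recurrence
  u_1 = v_1
  u_i = v_i − Σ_{j<i} ((v_i · u_j) / (u_j · u_j)) · u_j.

Step by step this gives:
  u_1 = (3, 2, 0, 1)
  u_2 = (3/2, -3, 3, 3/2)

Orthogonality check:
  u_2 · u_1 = 0 (should be 0)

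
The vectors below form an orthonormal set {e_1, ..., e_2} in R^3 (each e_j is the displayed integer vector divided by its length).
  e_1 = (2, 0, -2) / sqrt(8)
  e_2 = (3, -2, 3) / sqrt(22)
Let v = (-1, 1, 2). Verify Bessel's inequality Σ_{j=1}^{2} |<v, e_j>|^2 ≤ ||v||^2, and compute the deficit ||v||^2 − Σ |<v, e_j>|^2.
Σ |<v, e_j>|^2 = 50/11; ||v||^2 = 6; deficit = 16/11

Write each e_j = u_j / sqrt(<u_j, u_j>) where u_j is the displayed integer vector. Then <v, e_j> = <v, u_j> / sqrt(<u_j, u_j>), so |<v, e_j>|^2 = <v, u_j>^2 / <u_j, u_j>.
Coefficients: <v, e_1> = -6/sqrt(8), <v, e_2> = 1/sqrt(22).
Square and sum: Σ |<v, e_j>|^2 = 50/11.
Compute ||v||^2 = v·v = 6.
Deficit = 6 − 50/11 = 16/11 ≥ 0, confirming Bessel's inequality. (The deficit equals ||v − Σ <v,e_j> e_j||^2, the squared distance from v to span{e_j}.)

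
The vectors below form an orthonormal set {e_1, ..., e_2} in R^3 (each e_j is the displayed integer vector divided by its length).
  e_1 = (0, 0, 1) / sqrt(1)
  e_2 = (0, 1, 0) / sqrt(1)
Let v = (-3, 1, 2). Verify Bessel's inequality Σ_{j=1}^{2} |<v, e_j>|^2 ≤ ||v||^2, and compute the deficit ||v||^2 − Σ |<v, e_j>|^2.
Σ |<v, e_j>|^2 = 5; ||v||^2 = 14; deficit = 9

Write each e_j = u_j / sqrt(<u_j, u_j>) where u_j is the displayed integer vector. Then <v, e_j> = <v, u_j> / sqrt(<u_j, u_j>), so |<v, e_j>|^2 = <v, u_j>^2 / <u_j, u_j>.
Coefficients: <v, e_1> = 2/sqrt(1), <v, e_2> = 1/sqrt(1).
Square and sum: Σ |<v, e_j>|^2 = 5.
Compute ||v||^2 = v·v = 14.
Deficit = 14 − 5 = 9 ≥ 0, confirming Bessel's inequality. (The deficit equals ||v − Σ <v,e_j> e_j||^2, the squared distance from v to span{e_j}.)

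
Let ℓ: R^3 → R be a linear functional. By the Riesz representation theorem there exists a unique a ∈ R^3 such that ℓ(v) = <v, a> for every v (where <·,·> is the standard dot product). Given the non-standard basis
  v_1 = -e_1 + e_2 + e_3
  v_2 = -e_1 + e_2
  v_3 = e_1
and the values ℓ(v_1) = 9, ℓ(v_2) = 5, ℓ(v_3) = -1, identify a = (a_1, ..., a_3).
a = (-1, 4, 4)

Write a = (a_1, ..., a_3) in the standard basis. For each basis vector v_i, ℓ(v_i) = <v_i, a> is a linear equation in the a_j's. Collect the n equations into a matrix system V a = ℓ, where row i of V is v_i (expressed in the standard basis). Since V is invertible (lower-triangular with 1s on the diagonal, up to permutation), solve by back-substitution:
  V =
[[-1, 1, 1],
 [-1, 1, 0],
 [1, 0, 0]]
  V a = (9, 5, -1)
Solving gives a = (-1, 4, 4).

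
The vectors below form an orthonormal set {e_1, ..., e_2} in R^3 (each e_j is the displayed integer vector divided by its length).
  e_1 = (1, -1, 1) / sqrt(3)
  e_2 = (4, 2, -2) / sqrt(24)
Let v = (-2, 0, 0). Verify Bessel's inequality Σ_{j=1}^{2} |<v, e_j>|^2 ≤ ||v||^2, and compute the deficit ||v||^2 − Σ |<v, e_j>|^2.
Σ |<v, e_j>|^2 = 4; ||v||^2 = 4; deficit = 0

Write each e_j = u_j / sqrt(<u_j, u_j>) where u_j is the displayed integer vector. Then <v, e_j> = <v, u_j> / sqrt(<u_j, u_j>), so |<v, e_j>|^2 = <v, u_j>^2 / <u_j, u_j>.
Coefficients: <v, e_1> = -2/sqrt(3), <v, e_2> = -8/sqrt(24).
Square and sum: Σ |<v, e_j>|^2 = 4.
Compute ||v||^2 = v·v = 4.
Deficit = 4 − 4 = 0 ≥ 0, confirming Bessel's inequality. (The deficit equals ||v − Σ <v,e_j> e_j||^2, the squared distance from v to span{e_j}.)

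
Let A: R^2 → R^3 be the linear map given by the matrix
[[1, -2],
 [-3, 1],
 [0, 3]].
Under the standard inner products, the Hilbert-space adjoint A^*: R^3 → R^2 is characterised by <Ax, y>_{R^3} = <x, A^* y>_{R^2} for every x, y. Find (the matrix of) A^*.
A^* = A^T =
[[1, -3, 0],
 [-2, 1, 3]]

For real matrices with standard dot products, the defining identity <Ax, y> = <x, A^* y> gives (Ax)^T y = x^T (A^*) y, i.e. x^T A^T y = x^T (A^*) y. Since this holds for all x, y, we must have A^* = A^T. Therefore
A^* =
[[1, -3, 0],
 [-2, 1, 3]].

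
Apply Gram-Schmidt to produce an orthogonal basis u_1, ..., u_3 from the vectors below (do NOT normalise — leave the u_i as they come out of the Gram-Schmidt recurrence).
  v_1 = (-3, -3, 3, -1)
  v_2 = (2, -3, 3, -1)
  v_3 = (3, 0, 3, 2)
Orthogonal basis:
  u_1 = (-3, -3, 3, -1)
  u_2 = (95/28, -45/28, 45/28, -15/28)
  u_3 = (0, 21/19, 36/19, 45/19)

Apply the Gram-Schmidt recurrence
  u_1 = v_1
  u_i = v_i − Σ_{j<i} ((v_i · u_j) / (u_j · u_j)) · u_j.

Step by step this gives:
  u_1 = (-3, -3, 3, -1)
  u_2 = (95/28, -45/28, 45/28, -15/28)
  u_3 = (0, 21/19, 36/19, 45/19)

Orthogonality check:
  u_2 · u_1 = 0 (should be 0)
  u_3 · u_1 = 0 (should be 0)
  u_3 · u_2 = 0 (should be 0)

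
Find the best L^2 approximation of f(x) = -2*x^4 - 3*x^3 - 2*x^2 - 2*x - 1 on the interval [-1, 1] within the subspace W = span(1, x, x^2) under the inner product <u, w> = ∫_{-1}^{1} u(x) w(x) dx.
g(x) = -26*x^2/7 - 19*x/5 - 29/35

The best approximation g ∈ W is the orthogonal projection of f onto W. Writing g = a_0 + a_1 x + a_2 x^2, the coefficients solve the normal equations G · a = b where
  G_{ij} = <φ_i, φ_j> and b_i = <f, φ_i>, with φ_0 = 1, φ_1 = x, φ_2 = x^2.
G =
  [2, 0, 2/3]
  [0, 2/3, 0]
  [2/3, 0, 2/5],
b = (-62/15, -38/15, -214/105).
Solving gives a_0 = -29/35, a_1 = -19/5, a_2 = -26/7, so
  g(x) = -26*x^2/7 - 19*x/5 - 29/35.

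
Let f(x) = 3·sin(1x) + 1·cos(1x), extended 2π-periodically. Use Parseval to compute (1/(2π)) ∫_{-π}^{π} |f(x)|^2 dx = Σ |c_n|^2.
Σ |c_n|^2 = 5

Expand |f|^2 and use orthogonality of {sin(nx), cos(mx)} on [-π, π]:
  ∫_{-π}^{π} sin(nx)^2 dx = π, ∫ cos(mx)^2 dx = π, and cross terms integrate to 0.
So ∫_{-π}^{π} f(x)^2 dx = 3^2 · π + 1^2 · π = (9 + 1)π.
Divide by 2π: (9 + 1)/2 = 5.
By Parseval, this equals Σ |c_n|^2.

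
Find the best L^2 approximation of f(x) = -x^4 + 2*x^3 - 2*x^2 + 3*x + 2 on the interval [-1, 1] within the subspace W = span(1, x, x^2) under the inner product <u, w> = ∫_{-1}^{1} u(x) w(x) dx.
g(x) = -20*x^2/7 + 21*x/5 + 73/35

The best approximation g ∈ W is the orthogonal projection of f onto W. Writing g = a_0 + a_1 x + a_2 x^2, the coefficients solve the normal equations G · a = b where
  G_{ij} = <φ_i, φ_j> and b_i = <f, φ_i>, with φ_0 = 1, φ_1 = x, φ_2 = x^2.
G =
  [2, 0, 2/3]
  [0, 2/3, 0]
  [2/3, 0, 2/5],
b = (34/15, 14/5, 26/105).
Solving gives a_0 = 73/35, a_1 = 21/5, a_2 = -20/7, so
  g(x) = -20*x^2/7 + 21*x/5 + 73/35.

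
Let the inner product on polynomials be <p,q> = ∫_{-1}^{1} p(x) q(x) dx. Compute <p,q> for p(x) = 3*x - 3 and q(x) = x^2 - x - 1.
<p,q> = 2

Expand the product: p(x)·q(x) = 3*x^3 - 6*x^2 + 3.
∫_{-1}^{1} of each monomial x^k gives [2/(k+1) if k even, 0 if k odd]. Integrating term-by-term (or equivalently evaluating the antiderivative F(x) = 3*x^4/4 - 2*x^3 + 3*x at the endpoints):
  F(1) − F(−1) = 7/4 − (-1/4) = 2.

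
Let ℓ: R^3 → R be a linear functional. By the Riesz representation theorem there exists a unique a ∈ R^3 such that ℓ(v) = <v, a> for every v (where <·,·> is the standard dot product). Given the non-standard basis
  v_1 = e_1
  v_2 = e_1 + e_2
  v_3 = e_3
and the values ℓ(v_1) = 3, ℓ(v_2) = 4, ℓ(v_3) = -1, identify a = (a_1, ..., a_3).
a = (3, 1, -1)

Write a = (a_1, ..., a_3) in the standard basis. For each basis vector v_i, ℓ(v_i) = <v_i, a> is a linear equation in the a_j's. Collect the n equations into a matrix system V a = ℓ, where row i of V is v_i (expressed in the standard basis). Since V is invertible (lower-triangular with 1s on the diagonal, up to permutation), solve by back-substitution:
  V =
[[1, 0, 0],
 [1, 1, 0],
 [0, 0, 1]]
  V a = (3, 4, -1)
Solving gives a = (3, 1, -1).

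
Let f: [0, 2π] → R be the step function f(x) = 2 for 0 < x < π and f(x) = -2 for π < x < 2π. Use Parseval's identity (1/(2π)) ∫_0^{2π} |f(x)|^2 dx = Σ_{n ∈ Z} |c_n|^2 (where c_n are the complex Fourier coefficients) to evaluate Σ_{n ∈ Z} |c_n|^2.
Σ |c_n|^2 = 4

Parseval equates the L^2 energy of f (normalised by 1/(2π)) with the ℓ^2 sum of its Fourier coefficients: (1/(2π)) ∫_0^{2π} |f|^2 = Σ |c_n|^2.
Compute the left side: (1/(2π)) [∫_0^π 2^2 dx + ∫_π^{2π} (-2)^2 dx] = (1/(2π)) · (4π + 4π) = (4 + 4)/2 = 4.
So Σ_{n ∈ Z} |c_n|^2 = 4.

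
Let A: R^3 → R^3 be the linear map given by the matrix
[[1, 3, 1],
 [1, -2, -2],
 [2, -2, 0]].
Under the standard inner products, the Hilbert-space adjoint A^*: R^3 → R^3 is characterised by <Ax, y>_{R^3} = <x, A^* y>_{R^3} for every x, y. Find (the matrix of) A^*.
A^* = A^T =
[[1, 1, 2],
 [3, -2, -2],
 [1, -2, 0]]

For real matrices with standard dot products, the defining identity <Ax, y> = <x, A^* y> gives (Ax)^T y = x^T (A^*) y, i.e. x^T A^T y = x^T (A^*) y. Since this holds for all x, y, we must have A^* = A^T. Therefore
A^* =
[[1, 1, 2],
 [3, -2, -2],
 [1, -2, 0]].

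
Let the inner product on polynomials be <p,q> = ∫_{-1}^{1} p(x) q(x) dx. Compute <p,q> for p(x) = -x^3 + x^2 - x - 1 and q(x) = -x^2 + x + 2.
<p,q> = -52/15

Expand the product: p(x)·q(x) = x^5 - 2*x^4 + 2*x^2 - 3*x - 2.
∫_{-1}^{1} of each monomial x^k gives [2/(k+1) if k even, 0 if k odd]. Integrating term-by-term (or equivalently evaluating the antiderivative F(x) = x^6/6 - 2*x^5/5 + 2*x^3/3 - 3*x^2/2 - 2*x at the endpoints):
  F(1) − F(−1) = -46/15 − (2/5) = -52/15.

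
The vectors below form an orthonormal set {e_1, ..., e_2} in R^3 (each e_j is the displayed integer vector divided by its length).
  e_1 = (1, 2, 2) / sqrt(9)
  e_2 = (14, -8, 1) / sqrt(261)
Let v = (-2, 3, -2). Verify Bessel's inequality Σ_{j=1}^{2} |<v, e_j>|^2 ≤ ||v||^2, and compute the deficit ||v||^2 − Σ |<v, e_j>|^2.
Σ |<v, e_j>|^2 = 324/29; ||v||^2 = 17; deficit = 169/29

Write each e_j = u_j / sqrt(<u_j, u_j>) where u_j is the displayed integer vector. Then <v, e_j> = <v, u_j> / sqrt(<u_j, u_j>), so |<v, e_j>|^2 = <v, u_j>^2 / <u_j, u_j>.
Coefficients: <v, e_1> = 0/sqrt(9), <v, e_2> = -54/sqrt(261).
Square and sum: Σ |<v, e_j>|^2 = 324/29.
Compute ||v||^2 = v·v = 17.
Deficit = 17 − 324/29 = 169/29 ≥ 0, confirming Bessel's inequality. (The deficit equals ||v − Σ <v,e_j> e_j||^2, the squared distance from v to span{e_j}.)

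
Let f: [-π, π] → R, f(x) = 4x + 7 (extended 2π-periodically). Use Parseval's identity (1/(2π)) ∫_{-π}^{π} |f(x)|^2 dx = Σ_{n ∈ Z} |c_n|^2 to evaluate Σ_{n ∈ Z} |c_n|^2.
Σ |c_n|^2 = 16π^2/3 + 49

Expand and integrate term by term over [-π, π]:
  ∫ (4x)^2 dx = 16·(2π^3/3); ∫ 2·4·(7)·x dx = 0 (odd integrand); ∫ 7^2 dx = 49·2π.
So (1/(2π)) ∫_{-π}^{π} (4x + 7)^2 dx = 16π^2/3 + 49 = 16π^2/3 + 49.
Parseval ⇒ Σ |c_n|^2 = 16π^2/3 + 49.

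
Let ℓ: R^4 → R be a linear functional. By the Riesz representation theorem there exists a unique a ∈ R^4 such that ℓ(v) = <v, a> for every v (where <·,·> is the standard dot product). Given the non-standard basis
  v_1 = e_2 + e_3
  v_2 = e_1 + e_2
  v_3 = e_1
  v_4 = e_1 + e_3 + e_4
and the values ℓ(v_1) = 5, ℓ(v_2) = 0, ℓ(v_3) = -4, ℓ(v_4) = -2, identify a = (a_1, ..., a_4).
a = (-4, 4, 1, 1)

Write a = (a_1, ..., a_4) in the standard basis. For each basis vector v_i, ℓ(v_i) = <v_i, a> is a linear equation in the a_j's. Collect the n equations into a matrix system V a = ℓ, where row i of V is v_i (expressed in the standard basis). Since V is invertible (lower-triangular with 1s on the diagonal, up to permutation), solve by back-substitution:
  V =
[[0, 1, 1, 0],
 [1, 1, 0, 0],
 [1, 0, 0, 0],
 [1, 0, 1, 1]]
  V a = (5, 0, -4, -2)
Solving gives a = (-4, 4, 1, 1).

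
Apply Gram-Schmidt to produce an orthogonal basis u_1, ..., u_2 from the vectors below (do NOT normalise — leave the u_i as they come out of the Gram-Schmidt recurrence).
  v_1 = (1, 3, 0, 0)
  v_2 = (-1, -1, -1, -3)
Orthogonal basis:
  u_1 = (1, 3, 0, 0)
  u_2 = (-3/5, 1/5, -1, -3)

Apply the Gram-Schmidt recurrence
  u_1 = v_1
  u_i = v_i − Σ_{j<i} ((v_i · u_j) / (u_j · u_j)) · u_j.

Step by step this gives:
  u_1 = (1, 3, 0, 0)
  u_2 = (-3/5, 1/5, -1, -3)

Orthogonality check:
  u_2 · u_1 = 0 (should be 0)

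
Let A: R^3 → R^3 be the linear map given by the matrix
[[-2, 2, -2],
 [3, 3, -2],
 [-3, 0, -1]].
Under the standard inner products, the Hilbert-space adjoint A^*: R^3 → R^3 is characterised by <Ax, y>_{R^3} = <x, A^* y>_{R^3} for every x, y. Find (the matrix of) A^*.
A^* = A^T =
[[-2, 3, -3],
 [2, 3, 0],
 [-2, -2, -1]]

For real matrices with standard dot products, the defining identity <Ax, y> = <x, A^* y> gives (Ax)^T y = x^T (A^*) y, i.e. x^T A^T y = x^T (A^*) y. Since this holds for all x, y, we must have A^* = A^T. Therefore
A^* =
[[-2, 3, -3],
 [2, 3, 0],
 [-2, -2, -1]].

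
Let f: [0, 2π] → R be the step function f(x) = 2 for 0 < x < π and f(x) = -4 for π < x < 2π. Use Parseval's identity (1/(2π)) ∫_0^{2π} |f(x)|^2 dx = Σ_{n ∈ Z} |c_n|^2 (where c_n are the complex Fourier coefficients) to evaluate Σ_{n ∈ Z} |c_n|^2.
Σ |c_n|^2 = 10

Parseval equates the L^2 energy of f (normalised by 1/(2π)) with the ℓ^2 sum of its Fourier coefficients: (1/(2π)) ∫_0^{2π} |f|^2 = Σ |c_n|^2.
Compute the left side: (1/(2π)) [∫_0^π 2^2 dx + ∫_π^{2π} (-4)^2 dx] = (1/(2π)) · (4π + 16π) = (4 + 16)/2 = 10.
So Σ_{n ∈ Z} |c_n|^2 = 10.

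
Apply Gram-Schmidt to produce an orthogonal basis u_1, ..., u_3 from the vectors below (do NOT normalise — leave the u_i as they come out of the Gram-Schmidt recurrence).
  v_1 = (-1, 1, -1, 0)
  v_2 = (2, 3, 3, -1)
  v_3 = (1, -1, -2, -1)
Orthogonal basis:
  u_1 = (-1, 1, -1, 0)
  u_2 = (4/3, 11/3, 7/3, -1)
  u_3 = (89/65, 1/65, -88/65, -83/65)

Apply the Gram-Schmidt recurrence
  u_1 = v_1
  u_i = v_i − Σ_{j<i} ((v_i · u_j) / (u_j · u_j)) · u_j.

Step by step this gives:
  u_1 = (-1, 1, -1, 0)
  u_2 = (4/3, 11/3, 7/3, -1)
  u_3 = (89/65, 1/65, -88/65, -83/65)

Orthogonality check:
  u_2 · u_1 = 0 (should be 0)
  u_3 · u_1 = 0 (should be 0)
  u_3 · u_2 = 0 (should be 0)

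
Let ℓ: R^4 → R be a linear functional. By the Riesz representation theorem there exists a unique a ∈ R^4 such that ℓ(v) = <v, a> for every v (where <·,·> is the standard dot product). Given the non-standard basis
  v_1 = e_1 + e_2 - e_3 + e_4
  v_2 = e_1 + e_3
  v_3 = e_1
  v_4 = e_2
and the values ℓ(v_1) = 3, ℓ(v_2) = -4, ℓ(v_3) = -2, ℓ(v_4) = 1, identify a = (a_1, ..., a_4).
a = (-2, 1, -2, 2)

Write a = (a_1, ..., a_4) in the standard basis. For each basis vector v_i, ℓ(v_i) = <v_i, a> is a linear equation in the a_j's. Collect the n equations into a matrix system V a = ℓ, where row i of V is v_i (expressed in the standard basis). Since V is invertible (lower-triangular with 1s on the diagonal, up to permutation), solve by back-substitution:
  V =
[[1, 1, -1, 1],
 [1, 0, 1, 0],
 [1, 0, 0, 0],
 [0, 1, 0, 0]]
  V a = (3, -4, -2, 1)
Solving gives a = (-2, 1, -2, 2).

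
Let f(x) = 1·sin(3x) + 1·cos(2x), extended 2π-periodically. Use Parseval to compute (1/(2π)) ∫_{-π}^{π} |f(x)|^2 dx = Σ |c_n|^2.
Σ |c_n|^2 = 1

Expand |f|^2 and use orthogonality of {sin(nx), cos(mx)} on [-π, π]:
  ∫_{-π}^{π} sin(nx)^2 dx = π, ∫ cos(mx)^2 dx = π, and cross terms integrate to 0.
So ∫_{-π}^{π} f(x)^2 dx = 1^2 · π + 1^2 · π = (1 + 1)π.
Divide by 2π: (1 + 1)/2 = 1.
By Parseval, this equals Σ |c_n|^2.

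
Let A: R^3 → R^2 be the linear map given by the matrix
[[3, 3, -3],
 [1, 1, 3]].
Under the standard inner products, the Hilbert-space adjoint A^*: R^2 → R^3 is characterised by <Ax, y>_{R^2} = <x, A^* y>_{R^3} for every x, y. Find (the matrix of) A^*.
A^* = A^T =
[[3, 1],
 [3, 1],
 [-3, 3]]

For real matrices with standard dot products, the defining identity <Ax, y> = <x, A^* y> gives (Ax)^T y = x^T (A^*) y, i.e. x^T A^T y = x^T (A^*) y. Since this holds for all x, y, we must have A^* = A^T. Therefore
A^* =
[[3, 1],
 [3, 1],
 [-3, 3]].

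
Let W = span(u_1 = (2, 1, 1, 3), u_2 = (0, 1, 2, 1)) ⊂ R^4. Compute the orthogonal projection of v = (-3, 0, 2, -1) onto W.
proj_W(v) = (-20/9, 1/2, 19/9, -31/18)

Set up U = [u_1 | ... | u_2] ∈ R^(4×2). The projector onto W = col(U) is P = U (U^T U)^(-1) U^T.
Compute U^T U =
  [15, 6]
  [6, 6],
and U^T v = (-7, 3).
Solve U^T U · c = U^T v for the coefficients: c = (-10/9, 29/18). The projection is proj_W(v) = U c.
Check: (v - proj_W(v)) · u_1 = 0  (should be 0).
Check: (v - proj_W(v)) · u_2 = 0  (should be 0).
Result: proj_W(v) = (-20/9, 1/2, 19/9, -31/18).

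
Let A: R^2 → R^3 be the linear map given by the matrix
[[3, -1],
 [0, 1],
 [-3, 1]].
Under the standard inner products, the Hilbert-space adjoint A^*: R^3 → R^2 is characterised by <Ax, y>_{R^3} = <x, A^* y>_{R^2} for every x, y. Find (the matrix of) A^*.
A^* = A^T =
[[3, 0, -3],
 [-1, 1, 1]]

For real matrices with standard dot products, the defining identity <Ax, y> = <x, A^* y> gives (Ax)^T y = x^T (A^*) y, i.e. x^T A^T y = x^T (A^*) y. Since this holds for all x, y, we must have A^* = A^T. Therefore
A^* =
[[3, 0, -3],
 [-1, 1, 1]].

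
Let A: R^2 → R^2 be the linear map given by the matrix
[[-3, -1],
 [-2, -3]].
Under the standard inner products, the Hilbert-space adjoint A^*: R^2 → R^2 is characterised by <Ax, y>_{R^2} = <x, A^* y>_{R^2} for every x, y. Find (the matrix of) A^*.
A^* = A^T =
[[-3, -2],
 [-1, -3]]

For real matrices with standard dot products, the defining identity <Ax, y> = <x, A^* y> gives (Ax)^T y = x^T (A^*) y, i.e. x^T A^T y = x^T (A^*) y. Since this holds for all x, y, we must have A^* = A^T. Therefore
A^* =
[[-3, -2],
 [-1, -3]].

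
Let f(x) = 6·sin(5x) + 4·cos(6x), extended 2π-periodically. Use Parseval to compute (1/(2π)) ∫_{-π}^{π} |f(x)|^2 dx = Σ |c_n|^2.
Σ |c_n|^2 = 26

Expand |f|^2 and use orthogonality of {sin(nx), cos(mx)} on [-π, π]:
  ∫_{-π}^{π} sin(nx)^2 dx = π, ∫ cos(mx)^2 dx = π, and cross terms integrate to 0.
So ∫_{-π}^{π} f(x)^2 dx = 6^2 · π + 4^2 · π = (36 + 16)π.
Divide by 2π: (36 + 16)/2 = 26.
By Parseval, this equals Σ |c_n|^2.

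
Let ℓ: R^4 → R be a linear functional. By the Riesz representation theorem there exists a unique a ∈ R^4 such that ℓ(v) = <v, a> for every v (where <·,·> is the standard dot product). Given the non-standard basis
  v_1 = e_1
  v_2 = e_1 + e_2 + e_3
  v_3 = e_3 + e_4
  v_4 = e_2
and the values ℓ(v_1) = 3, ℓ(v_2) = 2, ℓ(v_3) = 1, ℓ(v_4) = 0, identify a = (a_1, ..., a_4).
a = (3, 0, -1, 2)

Write a = (a_1, ..., a_4) in the standard basis. For each basis vector v_i, ℓ(v_i) = <v_i, a> is a linear equation in the a_j's. Collect the n equations into a matrix system V a = ℓ, where row i of V is v_i (expressed in the standard basis). Since V is invertible (lower-triangular with 1s on the diagonal, up to permutation), solve by back-substitution:
  V =
[[1, 0, 0, 0],
 [1, 1, 1, 0],
 [0, 0, 1, 1],
 [0, 1, 0, 0]]
  V a = (3, 2, 1, 0)
Solving gives a = (3, 0, -1, 2).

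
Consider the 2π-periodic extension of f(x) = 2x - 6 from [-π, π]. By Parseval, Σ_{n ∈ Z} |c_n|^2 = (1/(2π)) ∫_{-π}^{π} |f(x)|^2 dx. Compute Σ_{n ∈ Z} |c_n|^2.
Σ |c_n|^2 = 4π^2/3 + 36

Expand and integrate term by term over [-π, π]:
  ∫ (2x)^2 dx = 4·(2π^3/3); ∫ 2·2·(-6)·x dx = 0 (odd integrand); ∫ (-6)^2 dx = 36·2π.
So (1/(2π)) ∫_{-π}^{π} (2x - 6)^2 dx = 4π^2/3 + 36 = 4π^2/3 + 36.
Parseval ⇒ Σ |c_n|^2 = 4π^2/3 + 36.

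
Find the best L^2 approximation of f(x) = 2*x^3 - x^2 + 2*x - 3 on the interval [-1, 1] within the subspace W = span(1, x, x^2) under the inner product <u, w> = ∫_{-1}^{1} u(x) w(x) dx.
g(x) = -x^2 + 16*x/5 - 3

The best approximation g ∈ W is the orthogonal projection of f onto W. Writing g = a_0 + a_1 x + a_2 x^2, the coefficients solve the normal equations G · a = b where
  G_{ij} = <φ_i, φ_j> and b_i = <f, φ_i>, with φ_0 = 1, φ_1 = x, φ_2 = x^2.
G =
  [2, 0, 2/3]
  [0, 2/3, 0]
  [2/3, 0, 2/5],
b = (-20/3, 32/15, -12/5).
Solving gives a_0 = -3, a_1 = 16/5, a_2 = -1, so
  g(x) = -x^2 + 16*x/5 - 3.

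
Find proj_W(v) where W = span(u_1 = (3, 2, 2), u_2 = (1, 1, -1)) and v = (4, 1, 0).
proj_W(v) = (62/21, 97/42, 11/42)

Set up U = [u_1 | ... | u_2] ∈ R^(3×2). The projector onto W = col(U) is P = U (U^T U)^(-1) U^T.
Compute U^T U =
  [17, 3]
  [3, 3],
and U^T v = (14, 5).
Solve U^T U · c = U^T v for the coefficients: c = (9/14, 43/42). The projection is proj_W(v) = U c.
Check: (v - proj_W(v)) · u_1 = 0  (should be 0).
Check: (v - proj_W(v)) · u_2 = 0  (should be 0).
Result: proj_W(v) = (62/21, 97/42, 11/42).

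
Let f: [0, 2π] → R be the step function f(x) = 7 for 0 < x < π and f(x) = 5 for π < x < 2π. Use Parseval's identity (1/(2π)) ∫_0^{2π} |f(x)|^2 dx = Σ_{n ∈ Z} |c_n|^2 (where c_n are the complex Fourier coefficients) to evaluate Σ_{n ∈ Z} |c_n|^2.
Σ |c_n|^2 = 37

Parseval equates the L^2 energy of f (normalised by 1/(2π)) with the ℓ^2 sum of its Fourier coefficients: (1/(2π)) ∫_0^{2π} |f|^2 = Σ |c_n|^2.
Compute the left side: (1/(2π)) [∫_0^π 7^2 dx + ∫_π^{2π} 5^2 dx] = (1/(2π)) · (49π + 25π) = (49 + 25)/2 = 37.
So Σ_{n ∈ Z} |c_n|^2 = 37.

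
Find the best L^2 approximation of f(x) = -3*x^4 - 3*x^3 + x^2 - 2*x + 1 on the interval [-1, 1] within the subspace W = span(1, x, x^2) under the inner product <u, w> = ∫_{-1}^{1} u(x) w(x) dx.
g(x) = -11*x^2/7 - 19*x/5 + 44/35

The best approximation g ∈ W is the orthogonal projection of f onto W. Writing g = a_0 + a_1 x + a_2 x^2, the coefficients solve the normal equations G · a = b where
  G_{ij} = <φ_i, φ_j> and b_i = <f, φ_i>, with φ_0 = 1, φ_1 = x, φ_2 = x^2.
G =
  [2, 0, 2/3]
  [0, 2/3, 0]
  [2/3, 0, 2/5],
b = (22/15, -38/15, 22/105).
Solving gives a_0 = 44/35, a_1 = -19/5, a_2 = -11/7, so
  g(x) = -11*x^2/7 - 19*x/5 + 44/35.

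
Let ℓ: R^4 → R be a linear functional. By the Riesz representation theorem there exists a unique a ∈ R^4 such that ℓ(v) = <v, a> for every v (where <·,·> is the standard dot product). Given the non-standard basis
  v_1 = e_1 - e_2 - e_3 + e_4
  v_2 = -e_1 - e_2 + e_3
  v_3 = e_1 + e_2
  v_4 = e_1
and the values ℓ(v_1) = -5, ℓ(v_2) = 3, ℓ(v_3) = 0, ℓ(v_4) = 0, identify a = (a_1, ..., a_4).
a = (0, 0, 3, -2)

Write a = (a_1, ..., a_4) in the standard basis. For each basis vector v_i, ℓ(v_i) = <v_i, a> is a linear equation in the a_j's. Collect the n equations into a matrix system V a = ℓ, where row i of V is v_i (expressed in the standard basis). Since V is invertible (lower-triangular with 1s on the diagonal, up to permutation), solve by back-substitution:
  V =
[[1, -1, -1, 1],
 [-1, -1, 1, 0],
 [1, 1, 0, 0],
 [1, 0, 0, 0]]
  V a = (-5, 3, 0, 0)
Solving gives a = (0, 0, 3, -2).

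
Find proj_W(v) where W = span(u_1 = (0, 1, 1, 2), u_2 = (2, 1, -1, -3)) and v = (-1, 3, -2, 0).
proj_W(v) = (8/9, 19/18, 1/6, -1/9)

Set up U = [u_1 | ... | u_2] ∈ R^(4×2). The projector onto W = col(U) is P = U (U^T U)^(-1) U^T.
Compute U^T U =
  [6, -6]
  [-6, 15],
and U^T v = (1, 3).
Solve U^T U · c = U^T v for the coefficients: c = (11/18, 4/9). The projection is proj_W(v) = U c.
Check: (v - proj_W(v)) · u_1 = 0  (should be 0).
Check: (v - proj_W(v)) · u_2 = 0  (should be 0).
Result: proj_W(v) = (8/9, 19/18, 1/6, -1/9).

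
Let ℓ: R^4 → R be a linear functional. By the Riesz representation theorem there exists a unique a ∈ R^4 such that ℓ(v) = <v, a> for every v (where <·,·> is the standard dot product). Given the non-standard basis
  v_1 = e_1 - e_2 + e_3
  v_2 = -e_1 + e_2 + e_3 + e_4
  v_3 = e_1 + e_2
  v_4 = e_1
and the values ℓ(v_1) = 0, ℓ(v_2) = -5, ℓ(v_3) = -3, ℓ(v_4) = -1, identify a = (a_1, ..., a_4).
a = (-1, -2, -1, -3)

Write a = (a_1, ..., a_4) in the standard basis. For each basis vector v_i, ℓ(v_i) = <v_i, a> is a linear equation in the a_j's. Collect the n equations into a matrix system V a = ℓ, where row i of V is v_i (expressed in the standard basis). Since V is invertible (lower-triangular with 1s on the diagonal, up to permutation), solve by back-substitution:
  V =
[[1, -1, 1, 0],
 [-1, 1, 1, 1],
 [1, 1, 0, 0],
 [1, 0, 0, 0]]
  V a = (0, -5, -3, -1)
Solving gives a = (-1, -2, -1, -3).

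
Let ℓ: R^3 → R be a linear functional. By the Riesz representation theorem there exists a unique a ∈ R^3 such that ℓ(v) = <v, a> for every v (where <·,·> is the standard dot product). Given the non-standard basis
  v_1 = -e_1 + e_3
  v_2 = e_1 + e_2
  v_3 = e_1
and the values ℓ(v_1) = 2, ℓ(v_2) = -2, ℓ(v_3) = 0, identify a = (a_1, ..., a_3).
a = (0, -2, 2)

Write a = (a_1, ..., a_3) in the standard basis. For each basis vector v_i, ℓ(v_i) = <v_i, a> is a linear equation in the a_j's. Collect the n equations into a matrix system V a = ℓ, where row i of V is v_i (expressed in the standard basis). Since V is invertible (lower-triangular with 1s on the diagonal, up to permutation), solve by back-substitution:
  V =
[[-1, 0, 1],
 [1, 1, 0],
 [1, 0, 0]]
  V a = (2, -2, 0)
Solving gives a = (0, -2, 2).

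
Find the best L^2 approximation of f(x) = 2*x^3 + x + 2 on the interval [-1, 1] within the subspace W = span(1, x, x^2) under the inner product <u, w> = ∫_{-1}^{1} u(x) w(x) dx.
g(x) = 11*x/5 + 2

The best approximation g ∈ W is the orthogonal projection of f onto W. Writing g = a_0 + a_1 x + a_2 x^2, the coefficients solve the normal equations G · a = b where
  G_{ij} = <φ_i, φ_j> and b_i = <f, φ_i>, with φ_0 = 1, φ_1 = x, φ_2 = x^2.
G =
  [2, 0, 2/3]
  [0, 2/3, 0]
  [2/3, 0, 2/5],
b = (4, 22/15, 4/3).
Solving gives a_0 = 2, a_1 = 11/5, a_2 = 0, so
  g(x) = 11*x/5 + 2.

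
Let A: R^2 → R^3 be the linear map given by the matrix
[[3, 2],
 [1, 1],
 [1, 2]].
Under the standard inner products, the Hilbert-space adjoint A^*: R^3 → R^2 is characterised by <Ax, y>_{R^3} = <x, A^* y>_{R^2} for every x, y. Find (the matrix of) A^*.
A^* = A^T =
[[3, 1, 1],
 [2, 1, 2]]

For real matrices with standard dot products, the defining identity <Ax, y> = <x, A^* y> gives (Ax)^T y = x^T (A^*) y, i.e. x^T A^T y = x^T (A^*) y. Since this holds for all x, y, we must have A^* = A^T. Therefore
A^* =
[[3, 1, 1],
 [2, 1, 2]].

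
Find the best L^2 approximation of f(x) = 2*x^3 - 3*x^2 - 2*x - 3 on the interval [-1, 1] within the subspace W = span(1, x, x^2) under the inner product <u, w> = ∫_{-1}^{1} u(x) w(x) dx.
g(x) = -3*x^2 - 4*x/5 - 3

The best approximation g ∈ W is the orthogonal projection of f onto W. Writing g = a_0 + a_1 x + a_2 x^2, the coefficients solve the normal equations G · a = b where
  G_{ij} = <φ_i, φ_j> and b_i = <f, φ_i>, with φ_0 = 1, φ_1 = x, φ_2 = x^2.
G =
  [2, 0, 2/3]
  [0, 2/3, 0]
  [2/3, 0, 2/5],
b = (-8, -8/15, -16/5).
Solving gives a_0 = -3, a_1 = -4/5, a_2 = -3, so
  g(x) = -3*x^2 - 4*x/5 - 3.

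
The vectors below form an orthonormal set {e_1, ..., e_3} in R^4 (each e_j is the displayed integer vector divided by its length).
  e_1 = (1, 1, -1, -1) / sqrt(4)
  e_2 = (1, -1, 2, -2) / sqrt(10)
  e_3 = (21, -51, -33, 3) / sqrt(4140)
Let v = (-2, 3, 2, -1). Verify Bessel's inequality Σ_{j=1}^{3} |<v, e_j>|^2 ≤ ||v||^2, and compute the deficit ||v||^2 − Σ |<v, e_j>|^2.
Σ |<v, e_j>|^2 = 779/46; ||v||^2 = 18; deficit = 49/46

Write each e_j = u_j / sqrt(<u_j, u_j>) where u_j is the displayed integer vector. Then <v, e_j> = <v, u_j> / sqrt(<u_j, u_j>), so |<v, e_j>|^2 = <v, u_j>^2 / <u_j, u_j>.
Coefficients: <v, e_1> = 0/sqrt(4), <v, e_2> = 1/sqrt(10), <v, e_3> = -264/sqrt(4140).
Square and sum: Σ |<v, e_j>|^2 = 779/46.
Compute ||v||^2 = v·v = 18.
Deficit = 18 − 779/46 = 49/46 ≥ 0, confirming Bessel's inequality. (The deficit equals ||v − Σ <v,e_j> e_j||^2, the squared distance from v to span{e_j}.)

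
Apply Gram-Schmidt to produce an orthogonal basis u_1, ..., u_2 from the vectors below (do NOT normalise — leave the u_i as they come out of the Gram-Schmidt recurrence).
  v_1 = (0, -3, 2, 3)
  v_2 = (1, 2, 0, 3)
Orthogonal basis:
  u_1 = (0, -3, 2, 3)
  u_2 = (1, 53/22, -3/11, 57/22)

Apply the Gram-Schmidt recurrence
  u_1 = v_1
  u_i = v_i − Σ_{j<i} ((v_i · u_j) / (u_j · u_j)) · u_j.

Step by step this gives:
  u_1 = (0, -3, 2, 3)
  u_2 = (1, 53/22, -3/11, 57/22)

Orthogonality check:
  u_2 · u_1 = 0 (should be 0)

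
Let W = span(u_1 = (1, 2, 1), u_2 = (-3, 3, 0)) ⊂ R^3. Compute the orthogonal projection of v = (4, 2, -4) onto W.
proj_W(v) = (26/11, 4/11, 10/11)

Set up U = [u_1 | ... | u_2] ∈ R^(3×2). The projector onto W = col(U) is P = U (U^T U)^(-1) U^T.
Compute U^T U =
  [6, 3]
  [3, 18],
and U^T v = (4, -6).
Solve U^T U · c = U^T v for the coefficients: c = (10/11, -16/33). The projection is proj_W(v) = U c.
Check: (v - proj_W(v)) · u_1 = 0  (should be 0).
Check: (v - proj_W(v)) · u_2 = 0  (should be 0).
Result: proj_W(v) = (26/11, 4/11, 10/11).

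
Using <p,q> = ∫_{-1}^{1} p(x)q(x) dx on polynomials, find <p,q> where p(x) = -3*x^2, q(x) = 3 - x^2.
<p,q> = -24/5

Expand the product: p(x)·q(x) = 3*x^4 - 9*x^2.
∫_{-1}^{1} of each monomial x^k gives [2/(k+1) if k even, 0 if k odd]. Integrating term-by-term (or equivalently evaluating the antiderivative F(x) = 3*x^5/5 - 3*x^3 at the endpoints):
  F(1) − F(−1) = -12/5 − (12/5) = -24/5.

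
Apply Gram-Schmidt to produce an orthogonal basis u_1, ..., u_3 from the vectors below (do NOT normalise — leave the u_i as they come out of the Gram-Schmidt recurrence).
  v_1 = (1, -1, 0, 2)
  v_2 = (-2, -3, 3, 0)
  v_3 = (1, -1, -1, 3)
Orthogonal basis:
  u_1 = (1, -1, 0, 2)
  u_2 = (-13/6, -17/6, 3, -1/3)
  u_3 = (-87/131, -13/131, -71/131, 37/131)

Apply the Gram-Schmidt recurrence
  u_1 = v_1
  u_i = v_i − Σ_{j<i} ((v_i · u_j) / (u_j · u_j)) · u_j.

Step by step this gives:
  u_1 = (1, -1, 0, 2)
  u_2 = (-13/6, -17/6, 3, -1/3)
  u_3 = (-87/131, -13/131, -71/131, 37/131)

Orthogonality check:
  u_2 · u_1 = 0 (should be 0)
  u_3 · u_1 = 0 (should be 0)
  u_3 · u_2 = 0 (should be 0)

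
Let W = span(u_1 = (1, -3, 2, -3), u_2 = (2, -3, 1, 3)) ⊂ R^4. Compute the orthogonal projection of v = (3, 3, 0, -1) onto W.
proj_W(v) = (-11/19, 1, -8/19, -9/19)

Set up U = [u_1 | ... | u_2] ∈ R^(4×2). The projector onto W = col(U) is P = U (U^T U)^(-1) U^T.
Compute U^T U =
  [23, 4]
  [4, 23],
and U^T v = (-3, -6).
Solve U^T U · c = U^T v for the coefficients: c = (-5/57, -14/57). The projection is proj_W(v) = U c.
Check: (v - proj_W(v)) · u_1 = 0  (should be 0).
Check: (v - proj_W(v)) · u_2 = 0  (should be 0).
Result: proj_W(v) = (-11/19, 1, -8/19, -9/19).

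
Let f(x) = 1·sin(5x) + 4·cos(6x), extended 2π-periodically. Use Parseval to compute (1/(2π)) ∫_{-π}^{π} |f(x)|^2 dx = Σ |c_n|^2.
Σ |c_n|^2 = 17/2

Expand |f|^2 and use orthogonality of {sin(nx), cos(mx)} on [-π, π]:
  ∫_{-π}^{π} sin(nx)^2 dx = π, ∫ cos(mx)^2 dx = π, and cross terms integrate to 0.
So ∫_{-π}^{π} f(x)^2 dx = 1^2 · π + 4^2 · π = (1 + 16)π.
Divide by 2π: (1 + 16)/2 = 17/2.
By Parseval, this equals Σ |c_n|^2.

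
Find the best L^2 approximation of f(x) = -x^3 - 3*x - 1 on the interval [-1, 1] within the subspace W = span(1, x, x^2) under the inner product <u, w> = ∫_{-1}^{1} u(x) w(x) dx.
g(x) = -18*x/5 - 1

The best approximation g ∈ W is the orthogonal projection of f onto W. Writing g = a_0 + a_1 x + a_2 x^2, the coefficients solve the normal equations G · a = b where
  G_{ij} = <φ_i, φ_j> and b_i = <f, φ_i>, with φ_0 = 1, φ_1 = x, φ_2 = x^2.
G =
  [2, 0, 2/3]
  [0, 2/3, 0]
  [2/3, 0, 2/5],
b = (-2, -12/5, -2/3).
Solving gives a_0 = -1, a_1 = -18/5, a_2 = 0, so
  g(x) = -18*x/5 - 1.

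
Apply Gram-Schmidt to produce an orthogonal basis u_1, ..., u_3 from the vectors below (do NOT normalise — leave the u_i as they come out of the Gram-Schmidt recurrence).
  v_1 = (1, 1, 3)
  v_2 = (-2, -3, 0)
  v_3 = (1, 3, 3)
Orthogonal basis:
  u_1 = (1, 1, 3)
  u_2 = (-17/11, -28/11, 15/11)
  u_3 = (-54/59, 36/59, 6/59)

Apply the Gram-Schmidt recurrence
  u_1 = v_1
  u_i = v_i − Σ_{j<i} ((v_i · u_j) / (u_j · u_j)) · u_j.

Step by step this gives:
  u_1 = (1, 1, 3)
  u_2 = (-17/11, -28/11, 15/11)
  u_3 = (-54/59, 36/59, 6/59)

Orthogonality check:
  u_2 · u_1 = 0 (should be 0)
  u_3 · u_1 = 0 (should be 0)
  u_3 · u_2 = 0 (should be 0)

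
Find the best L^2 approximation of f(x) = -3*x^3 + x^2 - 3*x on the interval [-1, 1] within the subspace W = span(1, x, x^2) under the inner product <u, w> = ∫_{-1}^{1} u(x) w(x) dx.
g(x) = x^2 - 24*x/5

The best approximation g ∈ W is the orthogonal projection of f onto W. Writing g = a_0 + a_1 x + a_2 x^2, the coefficients solve the normal equations G · a = b where
  G_{ij} = <φ_i, φ_j> and b_i = <f, φ_i>, with φ_0 = 1, φ_1 = x, φ_2 = x^2.
G =
  [2, 0, 2/3]
  [0, 2/3, 0]
  [2/3, 0, 2/5],
b = (2/3, -16/5, 2/5).
Solving gives a_0 = 0, a_1 = -24/5, a_2 = 1, so
  g(x) = x^2 - 24*x/5.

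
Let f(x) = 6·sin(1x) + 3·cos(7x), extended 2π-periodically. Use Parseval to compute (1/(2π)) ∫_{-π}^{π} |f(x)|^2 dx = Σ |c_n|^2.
Σ |c_n|^2 = 45/2

Expand |f|^2 and use orthogonality of {sin(nx), cos(mx)} on [-π, π]:
  ∫_{-π}^{π} sin(nx)^2 dx = π, ∫ cos(mx)^2 dx = π, and cross terms integrate to 0.
So ∫_{-π}^{π} f(x)^2 dx = 6^2 · π + 3^2 · π = (36 + 9)π.
Divide by 2π: (36 + 9)/2 = 45/2.
By Parseval, this equals Σ |c_n|^2.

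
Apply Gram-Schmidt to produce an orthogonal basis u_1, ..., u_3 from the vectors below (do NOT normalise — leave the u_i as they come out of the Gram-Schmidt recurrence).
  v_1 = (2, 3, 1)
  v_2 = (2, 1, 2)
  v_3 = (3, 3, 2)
Orthogonal basis:
  u_1 = (2, 3, 1)
  u_2 = (5/7, -13/14, 19/14)
  u_3 = (1/9, -2/45, -4/45)

Apply the Gram-Schmidt recurrence
  u_1 = v_1
  u_i = v_i − Σ_{j<i} ((v_i · u_j) / (u_j · u_j)) · u_j.

Step by step this gives:
  u_1 = (2, 3, 1)
  u_2 = (5/7, -13/14, 19/14)
  u_3 = (1/9, -2/45, -4/45)

Orthogonality check:
  u_2 · u_1 = 0 (should be 0)
  u_3 · u_1 = 0 (should be 0)
  u_3 · u_2 = 0 (should be 0)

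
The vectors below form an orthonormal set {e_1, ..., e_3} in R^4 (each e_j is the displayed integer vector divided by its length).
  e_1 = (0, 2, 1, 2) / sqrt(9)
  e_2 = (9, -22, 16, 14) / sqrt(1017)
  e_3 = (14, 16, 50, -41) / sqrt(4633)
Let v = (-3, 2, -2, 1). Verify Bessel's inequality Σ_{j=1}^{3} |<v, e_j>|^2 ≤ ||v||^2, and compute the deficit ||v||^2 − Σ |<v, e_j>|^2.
Σ |<v, e_j>|^2 = 594/41; ||v||^2 = 18; deficit = 144/41

Write each e_j = u_j / sqrt(<u_j, u_j>) where u_j is the displayed integer vector. Then <v, e_j> = <v, u_j> / sqrt(<u_j, u_j>), so |<v, e_j>|^2 = <v, u_j>^2 / <u_j, u_j>.
Coefficients: <v, e_1> = 4/sqrt(9), <v, e_2> = -89/sqrt(1017), <v, e_3> = -151/sqrt(4633).
Square and sum: Σ |<v, e_j>|^2 = 594/41.
Compute ||v||^2 = v·v = 18.
Deficit = 18 − 594/41 = 144/41 ≥ 0, confirming Bessel's inequality. (The deficit equals ||v − Σ <v,e_j> e_j||^2, the squared distance from v to span{e_j}.)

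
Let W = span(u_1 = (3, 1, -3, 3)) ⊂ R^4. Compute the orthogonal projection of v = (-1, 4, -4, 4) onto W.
proj_W(v) = (75/28, 25/28, -75/28, 75/28)

Set up U = [u_1 | ... | u_1] ∈ R^(4×1). The projector onto W = col(U) is P = U (U^T U)^(-1) U^T.
Compute U^T U =
  [28],
and U^T v = (25).
Solve U^T U · c = U^T v for the coefficients: c = (25/28). The projection is proj_W(v) = U c.
Check: (v - proj_W(v)) · u_1 = 0  (should be 0).
Result: proj_W(v) = (75/28, 25/28, -75/28, 75/28).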